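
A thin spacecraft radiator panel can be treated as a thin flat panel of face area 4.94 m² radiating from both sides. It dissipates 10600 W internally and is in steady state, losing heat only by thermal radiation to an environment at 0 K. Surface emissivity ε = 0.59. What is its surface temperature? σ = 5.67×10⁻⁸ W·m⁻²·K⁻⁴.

Steady state: internal power = radiated power, P = εσA T⁴.
Radiating area A = 2·4.94 = 9.880 m².
T⁴ = P/(εσA) = 10600/(0.59·5.67×10⁻⁸·9.880) = 3.207×10¹⁰ K⁴.
T = (3.207×10¹⁰)^(1/4).

T ≈ 423 K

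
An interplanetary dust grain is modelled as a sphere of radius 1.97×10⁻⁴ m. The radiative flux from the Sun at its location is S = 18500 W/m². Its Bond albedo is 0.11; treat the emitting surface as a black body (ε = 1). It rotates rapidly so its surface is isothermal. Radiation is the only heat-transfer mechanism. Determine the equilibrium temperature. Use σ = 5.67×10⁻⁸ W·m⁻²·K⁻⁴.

T ≈ 519 K

At equilibrium, absorbed power = emitted power.
Absorbing cross-section = πr² = 1.219×10⁻⁷ m²; emitting surface = 4πr² = 4.877×10⁻⁷ m² (ratio 4).
(1−a)S·A_cross = εσ·A_surf·T⁴  ⇒  T⁴ = (1−a)S/(4σ).
T⁴ = 0.890·18500/(4·5.67×10⁻⁸) = 7.260×10¹⁰ K⁴.
T = (7.260×10¹⁰)^(1/4).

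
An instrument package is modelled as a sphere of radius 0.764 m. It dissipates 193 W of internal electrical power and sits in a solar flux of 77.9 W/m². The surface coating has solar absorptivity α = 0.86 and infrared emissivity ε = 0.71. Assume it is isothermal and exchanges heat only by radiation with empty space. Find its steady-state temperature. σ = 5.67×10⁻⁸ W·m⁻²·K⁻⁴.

T ≈ 181 K

At steady state, absorbed solar power + internal power = radiated power.
Absorbed: α·S·A_cross = 0.86·77.9·1.834 = 122.8 W (cross-section πr²).
Total input = 122.8 + 193 = 315.8 W.
Radiated: εσ·A_surf·T⁴ with A_surf = 4πr² = 7.335 m².
T⁴ = 315.8/(0.71·5.67×10⁻⁸·7.335) = 1.070×10⁹ K⁴.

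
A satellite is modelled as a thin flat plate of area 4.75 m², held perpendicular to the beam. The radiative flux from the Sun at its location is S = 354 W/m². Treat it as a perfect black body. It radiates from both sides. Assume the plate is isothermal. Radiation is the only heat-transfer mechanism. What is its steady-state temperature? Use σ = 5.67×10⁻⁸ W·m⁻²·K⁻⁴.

T ≈ 236 K

At equilibrium, absorbed power = emitted power.
Absorbing cross-section = A = 4.750 m²; emitting surface = 2A = 9.500 m² (ratio 2).
S·A_cross = εσ·A_surf·T⁴  ⇒  T⁴ = S/(2σ).
T⁴ = 1.00·354/(2·5.67×10⁻⁸) = 3.122×10⁹ K⁴.
T = (3.122×10⁹)^(1/4).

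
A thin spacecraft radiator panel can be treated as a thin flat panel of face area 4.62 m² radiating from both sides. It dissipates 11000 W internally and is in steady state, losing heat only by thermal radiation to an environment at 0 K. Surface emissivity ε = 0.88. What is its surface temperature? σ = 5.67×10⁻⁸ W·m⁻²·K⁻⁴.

T ≈ 393 K

Steady state: internal power = radiated power, P = εσA T⁴.
Radiating area A = 2·4.62 = 9.240 m².
T⁴ = P/(εσA) = 11000/(0.88·5.67×10⁻⁸·9.240) = 2.386×10¹⁰ K⁴.
T = (2.386×10¹⁰)^(1/4).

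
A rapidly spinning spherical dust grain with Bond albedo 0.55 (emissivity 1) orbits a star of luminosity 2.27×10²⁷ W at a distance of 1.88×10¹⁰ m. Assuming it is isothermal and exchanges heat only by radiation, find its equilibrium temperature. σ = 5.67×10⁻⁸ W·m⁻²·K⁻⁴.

T ≈ 1000 K

First find the stellar flux at distance d: S = L/(4πd²) = 2.27×10²⁷/(4π·(1.88×10¹⁰)²) = 5.111×10⁵ W/m².
For an isothermal sphere, absorbed (1−a)S·πr² = emitted σ·4πr²·T⁴, so T⁴ = (1−a)S/(4σ).
T⁴ = 0.450·5.111×10⁵/(4·5.67×10⁻⁸) = 1.014×10¹² K⁴.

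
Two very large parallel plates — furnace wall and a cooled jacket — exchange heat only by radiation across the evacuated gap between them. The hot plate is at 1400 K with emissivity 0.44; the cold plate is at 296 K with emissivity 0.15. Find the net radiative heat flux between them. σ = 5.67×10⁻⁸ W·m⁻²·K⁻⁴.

For two infinite grey parallel plates, q = σ(T₁⁴ − T₂⁴)/(1/ε₁ + 1/ε₂ − 1).
T₁⁴ − T₂⁴ = 3.842×10¹² − 7.677×10⁹ = 3.834×10¹² K⁴.
1/ε₁ + 1/ε₂ − 1 = 2.273 + 6.667 − 1 = 7.939.
q = 5.67×10⁻⁸ × 3.834×10¹² / 7.939.

q ≈ 27400 W/m²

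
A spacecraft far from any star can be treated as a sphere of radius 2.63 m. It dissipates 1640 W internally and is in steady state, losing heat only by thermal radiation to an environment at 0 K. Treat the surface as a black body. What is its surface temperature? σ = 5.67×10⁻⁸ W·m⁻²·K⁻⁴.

T ≈ 135 K

Steady state: internal power = radiated power, P = εσA T⁴.
Radiating area A = 4πr² = 86.92 m².
T⁴ = P/(εσA) = 1640/(1.0·5.67×10⁻⁸·86.92) = 3.328×10⁸ K⁴.
T = (3.328×10⁸)^(1/4).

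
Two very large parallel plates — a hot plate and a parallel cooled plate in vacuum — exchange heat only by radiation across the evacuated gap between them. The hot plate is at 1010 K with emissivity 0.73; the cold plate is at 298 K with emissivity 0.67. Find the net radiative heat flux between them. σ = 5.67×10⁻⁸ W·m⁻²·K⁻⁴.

q ≈ 31400 W/m²

For two infinite grey parallel plates, q = σ(T₁⁴ − T₂⁴)/(1/ε₁ + 1/ε₂ − 1).
T₁⁴ − T₂⁴ = 1.041×10¹² − 7.886×10⁹ = 1.033×10¹² K⁴.
1/ε₁ + 1/ε₂ − 1 = 1.370 + 1.493 − 1 = 1.862.
q = 5.67×10⁻⁸ × 1.033×10¹² / 1.862.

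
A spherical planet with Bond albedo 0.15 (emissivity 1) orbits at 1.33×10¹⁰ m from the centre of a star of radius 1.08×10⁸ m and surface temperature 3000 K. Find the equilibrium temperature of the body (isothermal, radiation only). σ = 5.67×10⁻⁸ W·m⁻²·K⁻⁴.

The star's surface emits σT_*⁴; at distance d the flux is S = σT_*⁴(R_*/d)².
S = 5.67×10⁻⁸·(3000)⁴·(1.08×10⁸/1.33×10¹⁰)² = 302.8 W/m².
For an isothermal sphere T⁴ = (1−a)S/(4σ) = 1.135×10⁹ K⁴.

T ≈ 184 K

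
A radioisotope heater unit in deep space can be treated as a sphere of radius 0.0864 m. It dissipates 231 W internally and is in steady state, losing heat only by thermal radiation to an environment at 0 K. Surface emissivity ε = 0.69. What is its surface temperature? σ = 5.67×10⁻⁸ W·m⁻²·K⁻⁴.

Steady state: internal power = radiated power, P = εσA T⁴.
Radiating area A = 4πr² = 0.09381 m².
T⁴ = P/(εσA) = 231/(0.69·5.67×10⁻⁸·0.09381) = 6.294×10¹⁰ K⁴.
T = (6.294×10¹⁰)^(1/4).

T ≈ 501 K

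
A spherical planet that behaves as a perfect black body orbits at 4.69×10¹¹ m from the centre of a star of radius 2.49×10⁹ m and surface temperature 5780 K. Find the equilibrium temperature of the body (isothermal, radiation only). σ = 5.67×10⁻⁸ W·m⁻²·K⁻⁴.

The star's surface emits σT_*⁴; at distance d the flux is S = σT_*⁴(R_*/d)².
S = 5.67×10⁻⁸·(5780)⁴·(2.49×10⁹/4.69×10¹¹)² = 1784 W/m².
For an isothermal sphere T⁴ = (1−a)S/(4σ) = 7.865×10⁹ K⁴.

T ≈ 298 K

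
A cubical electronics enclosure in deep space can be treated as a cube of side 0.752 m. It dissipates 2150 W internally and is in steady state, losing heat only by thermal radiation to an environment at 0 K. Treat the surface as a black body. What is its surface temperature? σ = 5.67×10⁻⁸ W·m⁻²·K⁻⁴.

Steady state: internal power = radiated power, P = εσA T⁴.
Radiating area A = 6L² = 3.393 m².
T⁴ = P/(εσA) = 2150/(1.0·5.67×10⁻⁸·3.393) = 1.118×10¹⁰ K⁴.
T = (1.118×10¹⁰)^(1/4).

T ≈ 325 K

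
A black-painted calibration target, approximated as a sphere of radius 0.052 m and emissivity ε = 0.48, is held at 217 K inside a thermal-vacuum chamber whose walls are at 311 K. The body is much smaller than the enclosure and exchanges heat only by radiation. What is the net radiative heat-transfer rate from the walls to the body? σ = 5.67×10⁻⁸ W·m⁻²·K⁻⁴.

P_net ≈ 6.60 W

For a small grey body in a large enclosure: P_net = εσA(T_body⁴ − T_wall⁴).
A = 4πr² = 0.03398 m²; T_body⁴ − T_wall⁴ = 2.217×10⁹ − 9.355×10⁹ = -7.138×10⁹ K⁴.
|P_net| = 0.48·5.67×10⁻⁸·0.03398·7.138×10⁹.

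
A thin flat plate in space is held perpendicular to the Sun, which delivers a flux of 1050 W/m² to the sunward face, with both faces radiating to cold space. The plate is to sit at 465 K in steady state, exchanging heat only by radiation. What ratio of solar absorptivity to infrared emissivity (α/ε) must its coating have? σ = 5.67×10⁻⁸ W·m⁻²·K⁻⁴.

α/ε ≈ 5.05

Balance: αS·A = εσ·2A·T⁴ ⇒ α/ε = 2σT⁴/S.
α/ε = 2·5.67×10⁻⁸·(465)⁴/1050 = 2·5.67×10⁻⁸·4.675×10¹⁰/1050.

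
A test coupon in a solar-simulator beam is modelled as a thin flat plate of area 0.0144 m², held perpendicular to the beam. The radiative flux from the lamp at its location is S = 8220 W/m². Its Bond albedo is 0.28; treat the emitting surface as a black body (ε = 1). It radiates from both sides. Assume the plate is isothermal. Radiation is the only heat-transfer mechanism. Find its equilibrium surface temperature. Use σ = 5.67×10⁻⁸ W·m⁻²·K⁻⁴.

T ≈ 478 K

At equilibrium, absorbed power = emitted power.
Absorbing cross-section = A = 0.01440 m²; emitting surface = 2A = 0.02880 m² (ratio 2).
(1−a)S·A_cross = εσ·A_surf·T⁴  ⇒  T⁴ = (1−a)S/(2σ).
T⁴ = 0.720·8220/(2·5.67×10⁻⁸) = 5.219×10¹⁰ K⁴.
T = (5.219×10¹⁰)^(1/4).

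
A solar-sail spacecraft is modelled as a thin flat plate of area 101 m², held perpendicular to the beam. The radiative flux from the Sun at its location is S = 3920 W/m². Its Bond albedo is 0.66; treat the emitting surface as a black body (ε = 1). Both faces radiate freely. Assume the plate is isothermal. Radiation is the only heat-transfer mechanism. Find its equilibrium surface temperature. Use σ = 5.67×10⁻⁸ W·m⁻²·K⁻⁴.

T ≈ 329 K

At equilibrium, absorbed power = emitted power.
Absorbing cross-section = A = 101.0 m²; emitting surface = 2A = 202.0 m² (ratio 2).
(1−a)S·A_cross = εσ·A_surf·T⁴  ⇒  T⁴ = (1−a)S/(2σ).
T⁴ = 0.340·3920/(2·5.67×10⁻⁸) = 1.175×10¹⁰ K⁴.
T = (1.175×10¹⁰)^(1/4).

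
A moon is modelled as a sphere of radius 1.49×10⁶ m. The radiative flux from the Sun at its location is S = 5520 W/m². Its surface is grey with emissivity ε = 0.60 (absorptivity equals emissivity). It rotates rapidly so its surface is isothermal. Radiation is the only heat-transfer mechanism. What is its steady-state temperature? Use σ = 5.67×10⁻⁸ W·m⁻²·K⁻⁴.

At equilibrium, absorbed power = emitted power.
Absorbing cross-section = πr² = 6.975×10¹² m²; emitting surface = 4πr² = 2.790×10¹³ m² (ratio 4).
εS·A_cross = εσ·A_surf·T⁴  ⇒  T⁴ = S/(4σ)   (ε cancels).
T⁴ = 5520/(4·5.67×10⁻⁸) = 2.434×10¹⁰ K⁴.
T = (2.434×10¹⁰)^(1/4).

T ≈ 395 K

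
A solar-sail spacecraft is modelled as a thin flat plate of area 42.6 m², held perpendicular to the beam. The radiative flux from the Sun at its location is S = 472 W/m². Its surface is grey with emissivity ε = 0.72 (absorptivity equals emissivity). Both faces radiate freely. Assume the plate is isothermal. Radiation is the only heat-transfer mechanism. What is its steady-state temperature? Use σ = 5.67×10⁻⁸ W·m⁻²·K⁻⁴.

T ≈ 254 K

At equilibrium, absorbed power = emitted power.
Absorbing cross-section = A = 42.60 m²; emitting surface = 2A = 85.20 m² (ratio 2).
εS·A_cross = εσ·A_surf·T⁴  ⇒  T⁴ = S/(2σ)   (ε cancels).
T⁴ = 472/(2·5.67×10⁻⁸) = 4.162×10⁹ K⁴.
T = (4.162×10⁹)^(1/4).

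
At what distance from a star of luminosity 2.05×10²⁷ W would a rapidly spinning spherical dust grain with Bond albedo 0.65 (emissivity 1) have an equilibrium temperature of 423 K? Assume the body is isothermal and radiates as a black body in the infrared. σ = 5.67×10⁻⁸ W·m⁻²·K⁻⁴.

For an isothermal black-emitting sphere, (1−a)S·πr² = σ·4πr²·T⁴ ⇒ S = 4σT⁴/(1−a).
S = 4·5.67×10⁻⁸·(423)⁴/0.350 = 20750 W/m².
Flux falls as S = L/(4πd²), so d = √(L/(4πS)) = √(2.05×10²⁷/(4π·20750)).

d ≈ 8.87×10¹⁰ m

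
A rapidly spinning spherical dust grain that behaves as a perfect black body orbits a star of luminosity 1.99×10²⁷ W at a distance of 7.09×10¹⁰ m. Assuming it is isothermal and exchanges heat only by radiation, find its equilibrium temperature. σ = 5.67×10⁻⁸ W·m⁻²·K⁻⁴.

T ≈ 610 K

First find the stellar flux at distance d: S = L/(4πd²) = 1.99×10²⁷/(4π·(7.09×10¹⁰)²) = 31500 W/m².
For an isothermal sphere, absorbed (1−a)S·πr² = emitted σ·4πr²·T⁴, so T⁴ = (1−a)S/(4σ).
T⁴ = 1.00·31500/(4·5.67×10⁻⁸) = 1.389×10¹¹ K⁴.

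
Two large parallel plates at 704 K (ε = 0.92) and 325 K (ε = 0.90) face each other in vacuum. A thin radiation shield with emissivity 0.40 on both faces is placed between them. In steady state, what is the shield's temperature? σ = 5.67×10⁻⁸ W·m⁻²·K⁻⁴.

T_s ≈ 599 K

In steady state the net flux on the hot side equals that on the cold side.
σ(T₁⁴−T_s⁴)/D₁ = σ(T_s⁴−T₂⁴)/D₂, with D₁ = 1/ε₁+1/ε_s−1 = 2.587, D₂ = 1/ε_s+1/ε₂−1 = 2.611.
Solve for T_s⁴: T_s⁴ = (D₂·T₁⁴ + D₁·T₂⁴)/(D₁+D₂) = 1.289×10¹¹ K⁴.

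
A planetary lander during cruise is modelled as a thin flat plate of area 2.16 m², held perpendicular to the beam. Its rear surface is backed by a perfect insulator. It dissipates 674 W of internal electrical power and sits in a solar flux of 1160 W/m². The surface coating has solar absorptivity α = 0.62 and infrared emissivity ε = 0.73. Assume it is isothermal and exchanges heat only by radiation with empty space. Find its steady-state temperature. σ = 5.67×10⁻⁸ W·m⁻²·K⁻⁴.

At steady state, absorbed solar power + internal power = radiated power.
Absorbed: α·S·A_cross = 0.62·1160·2.160 = 1553 W (cross-section A).
Total input = 1553 + 674 = 2227 W.
Radiated: εσ·A_surf·T⁴ with A_surf = A = 2.160 m².
T⁴ = 2227/(0.73·5.67×10⁻⁸·2.160) = 2.491×10¹⁰ K⁴.

T ≈ 397 K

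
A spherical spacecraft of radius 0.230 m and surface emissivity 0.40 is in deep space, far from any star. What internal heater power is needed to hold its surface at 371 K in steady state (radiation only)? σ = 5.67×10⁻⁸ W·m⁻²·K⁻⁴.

P ≈ 286 W

P = εσ·4πr²·T⁴.
4πr² = 0.6648 m²; T⁴ = 1.895×10¹⁰ K⁴.
P = 0.40·5.67×10⁻⁸·0.6648·1.895×10¹⁰.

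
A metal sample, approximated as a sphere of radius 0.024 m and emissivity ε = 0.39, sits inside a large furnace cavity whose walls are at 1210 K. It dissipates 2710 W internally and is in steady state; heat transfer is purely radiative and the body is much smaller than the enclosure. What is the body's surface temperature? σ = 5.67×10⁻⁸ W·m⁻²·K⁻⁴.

T ≈ 2090 K

For a small grey body in a large enclosure, net radiated power = εσA(T⁴ − T_w⁴).
Steady state: P = εσA(T⁴ − T_w⁴) with A = 4πr² = 0.007238 m².
T⁴ = P/(εσA) + T_w⁴ = 2710/(0.39·5.67×10⁻⁸·0.007238) + (1210)⁴
    = 1.693×10¹³ + 2.144×10¹² = 1.907×10¹³ K⁴.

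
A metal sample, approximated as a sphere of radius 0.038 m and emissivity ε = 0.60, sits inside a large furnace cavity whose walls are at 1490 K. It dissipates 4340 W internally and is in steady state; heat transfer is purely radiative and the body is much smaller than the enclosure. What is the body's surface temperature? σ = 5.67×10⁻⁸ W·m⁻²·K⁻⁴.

For a small grey body in a large enclosure, net radiated power = εσA(T⁴ − T_w⁴).
Steady state: P = εσA(T⁴ − T_w⁴) with A = 4πr² = 0.01815 m².
T⁴ = P/(εσA) + T_w⁴ = 4340/(0.60·5.67×10⁻⁸·0.01815) + (1490)⁴
    = 7.030×10¹² + 4.929×10¹² = 1.196×10¹³ K⁴.

T ≈ 1860 K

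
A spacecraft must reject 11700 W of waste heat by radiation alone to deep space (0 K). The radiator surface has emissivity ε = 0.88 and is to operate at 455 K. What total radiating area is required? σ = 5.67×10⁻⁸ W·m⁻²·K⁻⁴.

A ≈ 5.47 m²

P = εσA T⁴ ⇒ A = P/(εσT⁴).
T⁴ = 4.286×10¹⁰ K⁴.
A = 11700/(0.88 × 5.67×10⁻⁸ × 4.286×10¹⁰).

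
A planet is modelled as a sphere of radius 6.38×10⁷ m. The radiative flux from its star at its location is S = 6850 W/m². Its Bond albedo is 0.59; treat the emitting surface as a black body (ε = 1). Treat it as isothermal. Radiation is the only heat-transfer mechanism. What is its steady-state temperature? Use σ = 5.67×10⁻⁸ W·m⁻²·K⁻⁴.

T ≈ 334 K

At equilibrium, absorbed power = emitted power.
Absorbing cross-section = πr² = 1.279×10¹⁶ m²; emitting surface = 4πr² = 5.115×10¹⁶ m² (ratio 4).
(1−a)S·A_cross = εσ·A_surf·T⁴  ⇒  T⁴ = (1−a)S/(4σ).
T⁴ = 0.410·6850/(4·5.67×10⁻⁸) = 1.238×10¹⁰ K⁴.
T = (1.238×10¹⁰)^(1/4).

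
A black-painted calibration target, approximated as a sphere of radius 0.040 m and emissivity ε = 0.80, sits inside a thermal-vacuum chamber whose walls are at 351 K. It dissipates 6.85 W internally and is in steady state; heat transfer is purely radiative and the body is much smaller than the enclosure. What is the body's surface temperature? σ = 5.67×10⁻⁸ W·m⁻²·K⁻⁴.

For a small grey body in a large enclosure, net radiated power = εσA(T⁴ − T_w⁴).
Steady state: P = εσA(T⁴ − T_w⁴) with A = 4πr² = 0.02011 m².
T⁴ = P/(εσA) + T_w⁴ = 6.85/(0.80·5.67×10⁻⁸·0.02011) + (351)⁴
    = 7.511×10⁹ + 1.518×10¹⁰ = 2.269×10¹⁰ K⁴.

T ≈ 388 K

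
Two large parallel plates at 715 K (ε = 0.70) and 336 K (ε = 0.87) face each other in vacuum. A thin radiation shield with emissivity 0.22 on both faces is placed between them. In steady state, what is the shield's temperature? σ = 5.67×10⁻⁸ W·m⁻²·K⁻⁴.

T_s ≈ 604 K

In steady state the net flux on the hot side equals that on the cold side.
σ(T₁⁴−T_s⁴)/D₁ = σ(T_s⁴−T₂⁴)/D₂, with D₁ = 1/ε₁+1/ε_s−1 = 4.974, D₂ = 1/ε_s+1/ε₂−1 = 4.695.
Solve for T_s⁴: T_s⁴ = (D₂·T₁⁴ + D₁·T₂⁴)/(D₁+D₂) = 1.335×10¹¹ K⁴.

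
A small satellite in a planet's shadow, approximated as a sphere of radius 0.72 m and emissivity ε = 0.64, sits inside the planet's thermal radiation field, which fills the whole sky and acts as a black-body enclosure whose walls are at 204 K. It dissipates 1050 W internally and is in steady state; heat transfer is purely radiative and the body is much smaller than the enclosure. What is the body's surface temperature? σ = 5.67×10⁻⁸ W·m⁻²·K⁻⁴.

T ≈ 280 K

For a small grey body in a large enclosure, net radiated power = εσA(T⁴ − T_w⁴).
Steady state: P = εσA(T⁴ − T_w⁴) with A = 4πr² = 6.514 m².
T⁴ = P/(εσA) + T_w⁴ = 1050/(0.64·5.67×10⁻⁸·6.514) + (204)⁴
    = 4.442×10⁹ + 1.732×10⁹ = 6.174×10⁹ K⁴.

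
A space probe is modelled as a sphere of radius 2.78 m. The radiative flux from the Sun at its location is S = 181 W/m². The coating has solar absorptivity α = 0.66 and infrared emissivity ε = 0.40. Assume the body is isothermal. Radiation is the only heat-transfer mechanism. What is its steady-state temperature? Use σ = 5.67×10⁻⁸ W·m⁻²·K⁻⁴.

At equilibrium, absorbed power = emitted power.
Absorbing cross-section = πr² = 24.28 m²; emitting surface = 4πr² = 97.12 m² (ratio 4).
αS·A_cross = εσ·A_surf·T⁴  ⇒  T⁴ = αS/(ε·4σ).
T⁴ = 0.660·181/(0.40·4·5.67×10⁻⁸) = 1.317×10⁹ K⁴.
T = (1.317×10⁹)^(1/4).

T ≈ 190 K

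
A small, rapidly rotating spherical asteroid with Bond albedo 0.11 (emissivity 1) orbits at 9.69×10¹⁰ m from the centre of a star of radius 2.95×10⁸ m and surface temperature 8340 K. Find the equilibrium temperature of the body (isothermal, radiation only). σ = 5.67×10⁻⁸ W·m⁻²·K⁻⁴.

T ≈ 316 K

The star's surface emits σT_*⁴; at distance d the flux is S = σT_*⁴(R_*/d)².
S = 5.67×10⁻⁸·(8340)⁴·(2.95×10⁸/9.69×10¹⁰)² = 2542 W/m².
For an isothermal sphere T⁴ = (1−a)S/(4σ) = 9.977×10⁹ K⁴.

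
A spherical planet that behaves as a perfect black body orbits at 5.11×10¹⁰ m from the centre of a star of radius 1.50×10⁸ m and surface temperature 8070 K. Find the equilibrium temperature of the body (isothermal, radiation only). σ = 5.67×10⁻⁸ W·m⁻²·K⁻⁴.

T ≈ 309 K

The star's surface emits σT_*⁴; at distance d the flux is S = σT_*⁴(R_*/d)².
S = 5.67×10⁻⁸·(8070)⁴·(1.50×10⁸/5.11×10¹⁰)² = 2072 W/m².
For an isothermal sphere T⁴ = (1−a)S/(4σ) = 9.136×10⁹ K⁴.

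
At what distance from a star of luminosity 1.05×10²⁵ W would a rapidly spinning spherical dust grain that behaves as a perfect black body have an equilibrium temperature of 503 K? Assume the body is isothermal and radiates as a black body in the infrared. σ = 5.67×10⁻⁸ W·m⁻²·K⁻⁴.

For an isothermal black-emitting sphere, (1−a)S·πr² = σ·4πr²·T⁴ ⇒ S = 4σT⁴/(1−a).
S = 4·5.67×10⁻⁸·(503)⁴/1.00 = 14520 W/m².
Flux falls as S = L/(4πd²), so d = √(L/(4πS)) = √(1.05×10²⁵/(4π·14520)).

d ≈ 7.59×10⁹ m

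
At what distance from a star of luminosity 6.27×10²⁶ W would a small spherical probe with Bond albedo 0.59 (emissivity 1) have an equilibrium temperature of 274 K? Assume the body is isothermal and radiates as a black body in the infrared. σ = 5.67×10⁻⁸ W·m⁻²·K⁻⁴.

d ≈ 1.27×10¹¹ m

For an isothermal black-emitting sphere, (1−a)S·πr² = σ·4πr²·T⁴ ⇒ S = 4σT⁴/(1−a).
S = 4·5.67×10⁻⁸·(274)⁴/0.410 = 3118 W/m².
Flux falls as S = L/(4πd²), so d = √(L/(4πS)) = √(6.27×10²⁶/(4π·3118)).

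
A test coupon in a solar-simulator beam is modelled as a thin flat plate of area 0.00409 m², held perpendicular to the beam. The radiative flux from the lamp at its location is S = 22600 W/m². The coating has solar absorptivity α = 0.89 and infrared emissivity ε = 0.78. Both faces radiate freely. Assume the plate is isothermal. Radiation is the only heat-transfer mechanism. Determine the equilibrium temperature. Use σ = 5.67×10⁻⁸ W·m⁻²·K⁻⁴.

T ≈ 691 K

At equilibrium, absorbed power = emitted power.
Absorbing cross-section = A = 0.004090 m²; emitting surface = 2A = 0.008180 m² (ratio 2).
αS·A_cross = εσ·A_surf·T⁴  ⇒  T⁴ = αS/(ε·2σ).
T⁴ = 0.890·22600/(0.78·2·5.67×10⁻⁸) = 2.274×10¹¹ K⁴.
T = (2.274×10¹¹)^(1/4).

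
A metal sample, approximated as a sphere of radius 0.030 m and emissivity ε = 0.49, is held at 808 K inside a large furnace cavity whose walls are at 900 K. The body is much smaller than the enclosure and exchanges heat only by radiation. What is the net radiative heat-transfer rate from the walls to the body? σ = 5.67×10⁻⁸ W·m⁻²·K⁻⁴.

P_net ≈ 72.2 W

For a small grey body in a large enclosure: P_net = εσA(T_body⁴ − T_wall⁴).
A = 4πr² = 0.01131 m²; T_body⁴ − T_wall⁴ = 4.262×10¹¹ − 6.561×10¹¹ = -2.299×10¹¹ K⁴.
|P_net| = 0.49·5.67×10⁻⁸·0.01131·2.299×10¹¹.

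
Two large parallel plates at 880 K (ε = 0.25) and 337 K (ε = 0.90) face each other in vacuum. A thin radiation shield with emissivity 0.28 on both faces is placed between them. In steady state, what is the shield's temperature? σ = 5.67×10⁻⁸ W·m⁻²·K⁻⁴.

T_s ≈ 688 K

In steady state the net flux on the hot side equals that on the cold side.
σ(T₁⁴−T_s⁴)/D₁ = σ(T_s⁴−T₂⁴)/D₂, with D₁ = 1/ε₁+1/ε_s−1 = 6.571, D₂ = 1/ε_s+1/ε₂−1 = 3.683.
Solve for T_s⁴: T_s⁴ = (D₂·T₁⁴ + D₁·T₂⁴)/(D₁+D₂) = 2.236×10¹¹ K⁴.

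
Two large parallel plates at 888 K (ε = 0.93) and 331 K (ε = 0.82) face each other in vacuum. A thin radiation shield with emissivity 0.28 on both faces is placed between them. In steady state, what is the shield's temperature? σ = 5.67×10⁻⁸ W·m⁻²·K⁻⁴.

In steady state the net flux on the hot side equals that on the cold side.
σ(T₁⁴−T_s⁴)/D₁ = σ(T_s⁴−T₂⁴)/D₂, with D₁ = 1/ε₁+1/ε_s−1 = 3.647, D₂ = 1/ε_s+1/ε₂−1 = 3.791.
Solve for T_s⁴: T_s⁴ = (D₂·T₁⁴ + D₁·T₂⁴)/(D₁+D₂) = 3.228×10¹¹ K⁴.

T_s ≈ 754 K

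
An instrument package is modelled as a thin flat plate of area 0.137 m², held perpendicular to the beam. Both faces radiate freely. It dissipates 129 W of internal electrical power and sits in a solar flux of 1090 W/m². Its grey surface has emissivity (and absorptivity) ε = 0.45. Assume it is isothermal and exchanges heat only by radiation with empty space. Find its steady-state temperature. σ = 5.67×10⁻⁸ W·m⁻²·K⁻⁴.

T ≈ 409 K

At steady state, absorbed solar power + internal power = radiated power.
Absorbed: α·S·A_cross = 0.45·1090·0.1370 = 67.20 W (cross-section A).
Total input = 67.20 + 129 = 196.2 W.
Radiated: εσ·A_surf·T⁴ with A_surf = 2A = 0.2740 m².
T⁴ = 196.2/(0.45·5.67×10⁻⁸·0.2740) = 2.806×10¹⁰ K⁴.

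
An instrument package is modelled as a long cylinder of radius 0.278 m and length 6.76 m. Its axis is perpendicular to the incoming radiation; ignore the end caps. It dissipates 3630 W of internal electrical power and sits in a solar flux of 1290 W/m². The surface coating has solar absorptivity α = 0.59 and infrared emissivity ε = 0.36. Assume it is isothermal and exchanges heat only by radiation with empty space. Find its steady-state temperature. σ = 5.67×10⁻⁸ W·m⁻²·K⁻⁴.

T ≈ 405 K

At steady state, absorbed solar power + internal power = radiated power.
Absorbed: α·S·A_cross = 0.59·1290·3.759 = 2861 W (cross-section 2rL).
Total input = 2861 + 3630 = 6491 W.
Radiated: εσ·A_surf·T⁴ with A_surf = 2πrL = 11.81 m².
T⁴ = 6491/(0.36·5.67×10⁻⁸·11.81) = 2.693×10¹⁰ K⁴.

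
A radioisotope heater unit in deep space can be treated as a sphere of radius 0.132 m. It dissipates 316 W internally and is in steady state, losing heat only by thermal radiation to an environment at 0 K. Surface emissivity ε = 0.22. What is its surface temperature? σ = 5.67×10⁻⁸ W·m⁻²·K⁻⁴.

Steady state: internal power = radiated power, P = εσA T⁴.
Radiating area A = 4πr² = 0.2190 m².
T⁴ = P/(εσA) = 316/(0.22·5.67×10⁻⁸·0.2190) = 1.157×10¹¹ K⁴.
T = (1.157×10¹¹)^(1/4).

T ≈ 583 K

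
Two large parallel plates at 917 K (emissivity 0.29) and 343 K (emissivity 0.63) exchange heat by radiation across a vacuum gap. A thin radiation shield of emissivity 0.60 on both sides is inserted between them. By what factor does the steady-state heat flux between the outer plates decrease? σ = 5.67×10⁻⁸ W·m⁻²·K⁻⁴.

factor ≈ 1.58

Without shield: q₀ = σΔ(T⁴)/(1/ε₁+1/ε₂−1) with denominator 4.036.
With shield the two gaps are in series; the resistances add: (1/ε₁+1/ε_s−1)+(1/ε_s+1/ε₂−1) = 4.115+2.254 = 6.369.
Heat-flux ratio q₀/q = 6.369/4.036.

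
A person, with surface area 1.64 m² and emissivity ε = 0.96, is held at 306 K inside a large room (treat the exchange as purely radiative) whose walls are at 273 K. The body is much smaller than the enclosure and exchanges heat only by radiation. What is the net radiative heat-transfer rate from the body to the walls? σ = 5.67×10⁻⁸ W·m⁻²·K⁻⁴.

P_net ≈ 287 W

For a small grey body in a large enclosure: P_net = εσA(T_body⁴ − T_wall⁴).
A = 1.64 m²; T_body⁴ − T_wall⁴ = 8.768×10⁹ − 5.555×10⁹ = 3.213×10⁹ K⁴.
|P_net| = 0.96·5.67×10⁻⁸·1.640·3.213×10⁹.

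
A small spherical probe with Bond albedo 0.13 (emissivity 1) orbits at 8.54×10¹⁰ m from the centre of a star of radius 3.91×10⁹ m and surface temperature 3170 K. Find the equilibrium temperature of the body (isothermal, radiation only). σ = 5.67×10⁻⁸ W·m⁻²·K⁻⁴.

T ≈ 463 K

The star's surface emits σT_*⁴; at distance d the flux is S = σT_*⁴(R_*/d)².
S = 5.67×10⁻⁸·(3170)⁴·(3.91×10⁹/8.54×10¹⁰)² = 12000 W/m².
For an isothermal sphere T⁴ = (1−a)S/(4σ) = 4.604×10¹⁰ K⁴.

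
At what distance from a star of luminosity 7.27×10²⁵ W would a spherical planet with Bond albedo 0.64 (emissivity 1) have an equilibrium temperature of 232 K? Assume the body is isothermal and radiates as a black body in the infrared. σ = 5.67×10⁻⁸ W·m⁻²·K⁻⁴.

For an isothermal black-emitting sphere, (1−a)S·πr² = σ·4πr²·T⁴ ⇒ S = 4σT⁴/(1−a).
S = 4·5.67×10⁻⁸·(232)⁴/0.360 = 1825 W/m².
Flux falls as S = L/(4πd²), so d = √(L/(4πS)) = √(7.27×10²⁵/(4π·1825)).

d ≈ 5.63×10¹⁰ m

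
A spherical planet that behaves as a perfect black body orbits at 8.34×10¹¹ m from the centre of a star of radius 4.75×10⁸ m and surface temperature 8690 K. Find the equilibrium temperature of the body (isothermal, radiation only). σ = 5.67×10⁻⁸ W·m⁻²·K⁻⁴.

T ≈ 147 K

The star's surface emits σT_*⁴; at distance d the flux is S = σT_*⁴(R_*/d)².
S = 5.67×10⁻⁸·(8690)⁴·(4.75×10⁸/8.34×10¹¹)² = 104.9 W/m².
For an isothermal sphere T⁴ = (1−a)S/(4σ) = 4.625×10⁸ K⁴.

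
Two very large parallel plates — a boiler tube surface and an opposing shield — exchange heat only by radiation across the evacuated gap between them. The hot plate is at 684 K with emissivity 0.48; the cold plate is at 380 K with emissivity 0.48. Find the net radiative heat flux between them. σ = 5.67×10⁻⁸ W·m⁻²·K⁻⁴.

q ≈ 3550 W/m²

For two infinite grey parallel plates, q = σ(T₁⁴ − T₂⁴)/(1/ε₁ + 1/ε₂ − 1).
T₁⁴ − T₂⁴ = 2.189×10¹¹ − 2.085×10¹⁰ = 1.980×10¹¹ K⁴.
1/ε₁ + 1/ε₂ − 1 = 2.083 + 2.083 − 1 = 3.167.
q = 5.67×10⁻⁸ × 1.980×10¹¹ / 3.167.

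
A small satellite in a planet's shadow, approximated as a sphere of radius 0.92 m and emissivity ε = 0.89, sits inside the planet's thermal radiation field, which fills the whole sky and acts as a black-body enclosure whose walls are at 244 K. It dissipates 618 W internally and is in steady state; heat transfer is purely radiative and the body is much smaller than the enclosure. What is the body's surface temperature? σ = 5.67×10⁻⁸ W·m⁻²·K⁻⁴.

T ≈ 262 K

For a small grey body in a large enclosure, net radiated power = εσA(T⁴ − T_w⁴).
Steady state: P = εσA(T⁴ − T_w⁴) with A = 4πr² = 10.64 m².
T⁴ = P/(εσA) + T_w⁴ = 618/(0.89·5.67×10⁻⁸·10.64) + (244)⁴
    = 1.151×10⁹ + 3.545×10⁹ = 4.696×10⁹ K⁴.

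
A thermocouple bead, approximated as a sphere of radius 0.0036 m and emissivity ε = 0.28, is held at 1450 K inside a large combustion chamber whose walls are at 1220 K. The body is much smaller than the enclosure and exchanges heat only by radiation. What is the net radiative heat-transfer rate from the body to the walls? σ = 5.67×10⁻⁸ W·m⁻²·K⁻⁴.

For a small grey body in a large enclosure: P_net = εσA(T_body⁴ − T_wall⁴).
A = 4πr² = 1.629×10⁻⁴ m²; T_body⁴ − T_wall⁴ = 4.421×10¹² − 2.215×10¹² = 2.205×10¹² K⁴.
|P_net| = 0.28·5.67×10⁻⁸·1.629×10⁻⁴·2.205×10¹².

P_net ≈ 5.70 W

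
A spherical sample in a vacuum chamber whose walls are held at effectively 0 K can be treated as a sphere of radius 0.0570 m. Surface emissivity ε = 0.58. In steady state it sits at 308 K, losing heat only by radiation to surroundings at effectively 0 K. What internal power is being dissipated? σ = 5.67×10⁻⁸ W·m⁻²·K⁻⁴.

P ≈ 12.1 W

Steady state: P = εσA T⁴.
A = 4πr² = 0.04083 m²; T⁴ = (308)⁴ = 8.999×10⁹ K⁴.
P = 0.58 × 5.67×10⁻⁸ × 0.04083 × 8.999×10⁹.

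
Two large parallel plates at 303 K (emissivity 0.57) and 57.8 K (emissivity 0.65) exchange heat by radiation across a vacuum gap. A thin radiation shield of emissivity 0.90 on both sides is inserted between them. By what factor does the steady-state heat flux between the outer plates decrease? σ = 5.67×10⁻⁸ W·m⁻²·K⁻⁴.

factor ≈ 1.53

Without shield: q₀ = σΔ(T⁴)/(1/ε₁+1/ε₂−1) with denominator 2.293.
With shield the two gaps are in series; the resistances add: (1/ε₁+1/ε_s−1)+(1/ε_s+1/ε₂−1) = 1.865+1.650 = 3.515.
Heat-flux ratio q₀/q = 3.515/2.293.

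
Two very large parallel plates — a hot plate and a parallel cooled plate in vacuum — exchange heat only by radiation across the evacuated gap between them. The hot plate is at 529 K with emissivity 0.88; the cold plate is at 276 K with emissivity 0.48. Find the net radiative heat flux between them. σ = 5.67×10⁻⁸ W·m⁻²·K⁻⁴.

q ≈ 1850 W/m²

For two infinite grey parallel plates, q = σ(T₁⁴ − T₂⁴)/(1/ε₁ + 1/ε₂ − 1).
T₁⁴ − T₂⁴ = 7.831×10¹⁰ − 5.803×10⁹ = 7.251×10¹⁰ K⁴.
1/ε₁ + 1/ε₂ − 1 = 1.136 + 2.083 − 1 = 2.220.
q = 5.67×10⁻⁸ × 7.251×10¹⁰ / 2.220.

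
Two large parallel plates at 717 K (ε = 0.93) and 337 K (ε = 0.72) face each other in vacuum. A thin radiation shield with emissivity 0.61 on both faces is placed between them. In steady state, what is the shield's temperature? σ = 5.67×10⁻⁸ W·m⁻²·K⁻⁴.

In steady state the net flux on the hot side equals that on the cold side.
σ(T₁⁴−T_s⁴)/D₁ = σ(T_s⁴−T₂⁴)/D₂, with D₁ = 1/ε₁+1/ε_s−1 = 1.715, D₂ = 1/ε_s+1/ε₂−1 = 2.028.
Solve for T_s⁴: T_s⁴ = (D₂·T₁⁴ + D₁·T₂⁴)/(D₁+D₂) = 1.491×10¹¹ K⁴.

T_s ≈ 621 K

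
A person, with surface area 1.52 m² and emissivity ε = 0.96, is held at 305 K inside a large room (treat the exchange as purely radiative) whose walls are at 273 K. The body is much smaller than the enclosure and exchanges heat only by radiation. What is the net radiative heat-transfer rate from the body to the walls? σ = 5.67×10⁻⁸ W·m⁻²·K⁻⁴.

For a small grey body in a large enclosure: P_net = εσA(T_body⁴ − T_wall⁴).
A = 1.52 m²; T_body⁴ − T_wall⁴ = 8.654×10⁹ − 5.555×10⁹ = 3.099×10⁹ K⁴.
|P_net| = 0.96·5.67×10⁻⁸·1.520·3.099×10⁹.

P_net ≈ 256 W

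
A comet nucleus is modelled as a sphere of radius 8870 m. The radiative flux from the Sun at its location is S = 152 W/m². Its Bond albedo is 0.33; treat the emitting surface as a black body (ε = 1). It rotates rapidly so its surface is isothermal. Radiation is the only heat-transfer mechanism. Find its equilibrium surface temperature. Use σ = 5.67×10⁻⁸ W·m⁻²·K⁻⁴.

T ≈ 146 K

At equilibrium, absorbed power = emitted power.
Absorbing cross-section = πr² = 2.472×10⁸ m²; emitting surface = 4πr² = 9.887×10⁸ m² (ratio 4).
(1−a)S·A_cross = εσ·A_surf·T⁴  ⇒  T⁴ = (1−a)S/(4σ).
T⁴ = 0.670·152/(4·5.67×10⁻⁸) = 4.490×10⁸ K⁴.
T = (4.490×10⁸)^(1/4).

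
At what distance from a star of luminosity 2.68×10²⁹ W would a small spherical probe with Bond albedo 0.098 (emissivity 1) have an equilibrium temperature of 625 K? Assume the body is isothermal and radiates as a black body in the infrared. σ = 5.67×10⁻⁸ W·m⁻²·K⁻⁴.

d ≈ 7.46×10¹¹ m

For an isothermal black-emitting sphere, (1−a)S·πr² = σ·4πr²·T⁴ ⇒ S = 4σT⁴/(1−a).
S = 4·5.67×10⁻⁸·(625)⁴/0.902 = 38370 W/m².
Flux falls as S = L/(4πd²), so d = √(L/(4πS)) = √(2.68×10²⁹/(4π·38370)).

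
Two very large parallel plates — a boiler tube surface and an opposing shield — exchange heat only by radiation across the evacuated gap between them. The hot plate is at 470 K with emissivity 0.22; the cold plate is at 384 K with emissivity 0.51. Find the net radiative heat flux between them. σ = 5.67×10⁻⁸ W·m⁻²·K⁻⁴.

q ≈ 279 W/m²

For two infinite grey parallel plates, q = σ(T₁⁴ − T₂⁴)/(1/ε₁ + 1/ε₂ − 1).
T₁⁴ − T₂⁴ = 4.880×10¹⁰ − 2.174×10¹⁰ = 2.705×10¹⁰ K⁴.
1/ε₁ + 1/ε₂ − 1 = 4.545 + 1.961 − 1 = 5.506.
q = 5.67×10⁻⁸ × 2.705×10¹⁰ / 5.506.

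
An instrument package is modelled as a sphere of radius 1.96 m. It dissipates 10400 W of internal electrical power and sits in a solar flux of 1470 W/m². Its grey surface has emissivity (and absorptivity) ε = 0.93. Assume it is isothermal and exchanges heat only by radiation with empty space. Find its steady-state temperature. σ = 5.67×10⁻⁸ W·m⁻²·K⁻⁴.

T ≈ 321 K

At steady state, absorbed solar power + internal power = radiated power.
Absorbed: α·S·A_cross = 0.93·1470·12.07 = 16500 W (cross-section πr²).
Total input = 16500 + 10400 = 26900 W.
Radiated: εσ·A_surf·T⁴ with A_surf = 4πr² = 48.27 m².
T⁴ = 26900/(0.93·5.67×10⁻⁸·48.27) = 1.057×10¹⁰ K⁴.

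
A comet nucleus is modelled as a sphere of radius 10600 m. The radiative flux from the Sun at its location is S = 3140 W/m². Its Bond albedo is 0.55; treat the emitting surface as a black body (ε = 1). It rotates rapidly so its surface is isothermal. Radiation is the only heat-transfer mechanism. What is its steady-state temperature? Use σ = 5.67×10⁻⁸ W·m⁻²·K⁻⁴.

T ≈ 281 K

At equilibrium, absorbed power = emitted power.
Absorbing cross-section = πr² = 3.530×10⁸ m²; emitting surface = 4πr² = 1.412×10⁹ m² (ratio 4).
(1−a)S·A_cross = εσ·A_surf·T⁴  ⇒  T⁴ = (1−a)S/(4σ).
T⁴ = 0.450·3140/(4·5.67×10⁻⁸) = 6.230×10⁹ K⁴.
T = (6.230×10⁹)^(1/4).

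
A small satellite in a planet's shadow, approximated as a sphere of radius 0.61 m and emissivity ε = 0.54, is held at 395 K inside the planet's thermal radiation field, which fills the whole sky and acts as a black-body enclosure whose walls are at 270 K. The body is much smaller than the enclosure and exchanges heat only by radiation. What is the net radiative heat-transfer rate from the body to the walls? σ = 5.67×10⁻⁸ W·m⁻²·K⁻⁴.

For a small grey body in a large enclosure: P_net = εσA(T_body⁴ − T_wall⁴).
A = 4πr² = 4.676 m²; T_body⁴ − T_wall⁴ = 2.434×10¹⁰ − 5.314×10⁹ = 1.903×10¹⁰ K⁴.
|P_net| = 0.54·5.67×10⁻⁸·4.676·1.903×10¹⁰.

P_net ≈ 2720 W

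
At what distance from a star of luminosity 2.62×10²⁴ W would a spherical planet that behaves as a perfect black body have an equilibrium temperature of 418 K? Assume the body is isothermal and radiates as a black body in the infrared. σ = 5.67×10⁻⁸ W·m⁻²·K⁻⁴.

d ≈ 5.49×10⁹ m

For an isothermal black-emitting sphere, (1−a)S·πr² = σ·4πr²·T⁴ ⇒ S = 4σT⁴/(1−a).
S = 4·5.67×10⁻⁸·(418)⁴/1.00 = 6924 W/m².
Flux falls as S = L/(4πd²), so d = √(L/(4πS)) = √(2.62×10²⁴/(4π·6924)).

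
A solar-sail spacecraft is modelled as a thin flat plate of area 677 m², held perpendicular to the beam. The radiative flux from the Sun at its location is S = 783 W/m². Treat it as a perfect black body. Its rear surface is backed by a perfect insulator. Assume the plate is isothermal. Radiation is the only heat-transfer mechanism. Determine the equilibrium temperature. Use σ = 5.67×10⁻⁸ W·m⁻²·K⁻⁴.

At equilibrium, absorbed power = emitted power.
Absorbing cross-section = A = 677.0 m²; emitting surface = A = 677.0 m² (ratio 1).
S·A_cross = εσ·A_surf·T⁴  ⇒  T⁴ = S/(1σ).
T⁴ = 1.00·783/(1·5.67×10⁻⁸) = 1.381×10¹⁰ K⁴.
T = (1.381×10¹⁰)^(1/4).

T ≈ 343 K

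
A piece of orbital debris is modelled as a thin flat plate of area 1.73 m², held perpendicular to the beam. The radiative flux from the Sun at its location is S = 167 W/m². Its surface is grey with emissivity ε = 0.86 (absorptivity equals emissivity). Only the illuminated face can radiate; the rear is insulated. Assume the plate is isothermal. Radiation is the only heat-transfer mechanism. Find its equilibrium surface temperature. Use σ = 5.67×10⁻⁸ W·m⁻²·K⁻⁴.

At equilibrium, absorbed power = emitted power.
Absorbing cross-section = A = 1.730 m²; emitting surface = A = 1.730 m² (ratio 1).
εS·A_cross = εσ·A_surf·T⁴  ⇒  T⁴ = S/(1σ)   (ε cancels).
T⁴ = 167/(1·5.67×10⁻⁸) = 2.945×10⁹ K⁴.
T = (2.945×10⁹)^(1/4).

T ≈ 233 K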